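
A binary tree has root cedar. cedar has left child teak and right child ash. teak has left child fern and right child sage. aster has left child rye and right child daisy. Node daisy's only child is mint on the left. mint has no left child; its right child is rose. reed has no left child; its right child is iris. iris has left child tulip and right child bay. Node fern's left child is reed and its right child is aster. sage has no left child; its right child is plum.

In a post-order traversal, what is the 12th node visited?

Post-order visits the left subtree, then the right subtree, then the node.
At cedar: go left to teak.
  At teak: go left to fern.
    At fern: go left to reed.
      At reed: no left child.
      At reed: go right to iris.
        At iris: go left to tulip.
          tulip is a leaf — visit tulip.
        At iris: go right to bay.
          bay is a leaf — visit bay.
        Visit iris.
      Visit reed.
    At fern: go right to aster.
      At aster: go left to rye.
        rye is a leaf — visit rye.
      At aster: go right to daisy.
        At daisy: go left to mint.
          At mint: no left child.
          At mint: go right to rose.
            rose is a leaf — visit rose.
          Visit mint.
        At daisy: no right child.
        Visit daisy.
      Visit aster.
    Visit fern.
  At teak: go right to sage.
    At sage: no left child.
    At sage: go right to plum.
      plum is a leaf — visit plum.
    Visit sage.
  Visit teak.
At cedar: go right to ash.
  ash is a leaf — visit ash.
Visit cedar.
Full post-order sequence: tulip, bay, iris, reed, rye, rose, mint, daisy, aster, fern, plum, sage, teak, ash, cedar.

sage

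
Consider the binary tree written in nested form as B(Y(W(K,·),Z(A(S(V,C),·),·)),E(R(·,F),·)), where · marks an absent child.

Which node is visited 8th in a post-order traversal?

Post-order visits the left subtree, then the right subtree, then the node.
At B: go left to Y.
  At Y: go left to W.
    At W: go left to K.
      K is a leaf — visit K.
    At W: no right child.
    Visit W.
  At Y: go right to Z.
    At Z: go left to A.
      At A: go left to S.
        At S: go left to V.
          V is a leaf — visit V.
        At S: go right to C.
          C is a leaf — visit C.
        Visit S.
      At A: no right child.
      Visit A.
    At Z: no right child.
    Visit Z.
  Visit Y.
At B: go right to E.
  At E: go left to R.
    At R: no left child.
    At R: go right to F.
      F is a leaf — visit F.
    Visit R.
  At E: no right child.
  Visit E.
Visit B.
Full post-order sequence: K, W, V, C, S, A, Z, Y, F, R, E, B.

Y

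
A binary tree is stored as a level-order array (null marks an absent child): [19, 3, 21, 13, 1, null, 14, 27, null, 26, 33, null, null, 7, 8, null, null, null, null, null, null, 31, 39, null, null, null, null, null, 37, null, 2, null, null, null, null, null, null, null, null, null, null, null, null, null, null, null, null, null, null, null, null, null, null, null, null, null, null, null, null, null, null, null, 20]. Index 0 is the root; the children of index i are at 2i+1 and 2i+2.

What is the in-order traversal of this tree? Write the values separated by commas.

27, 13, 3, 26, 1, 31, 33, 39, 19, 21, 7, 37, 14, 8, 2, 20

In-order visits the left subtree, then the node, then the right subtree.
At 19: go left to 3.
  At 3: go left to 13.
    At 13: go left to 27.
      27 is a leaf — visit 27.
    Visit 13.
    At 13: no right child.
  Visit 3.
  At 3: go right to 1.
    At 1: go left to 26.
      26 is a leaf — visit 26.
    Visit 1.
    At 1: go right to 33.
      At 33: go left to 31.
        31 is a leaf — visit 31.
      Visit 33.
      At 33: go right to 39.
        39 is a leaf — visit 39.
Visit 19.
At 19: go right to 21.
  At 21: no left child.
  Visit 21.
  At 21: go right to 14.
    At 14: go left to 7.
      At 7: no left child.
      Visit 7.
      At 7: go right to 37.
        37 is a leaf — visit 37.
    Visit 14.
    At 14: go right to 8.
      At 8: no left child.
      Visit 8.
      At 8: go right to 2.
        At 2: no left child.
        Visit 2.
        At 2: go right to 20.
          20 is a leaf — visit 20.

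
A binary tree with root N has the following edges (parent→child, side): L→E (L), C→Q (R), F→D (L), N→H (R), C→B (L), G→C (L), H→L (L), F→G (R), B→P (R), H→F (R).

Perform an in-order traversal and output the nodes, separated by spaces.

In-order visits the left subtree, then the node, then the right subtree.
At N: no left child.
Visit N.
At N: go right to H.
  At H: go left to L.
    At L: go left to E.
      E is a leaf — visit E.
    Visit L.
    At L: no right child.
  Visit H.
  At H: go right to F.
    At F: go left to D.
      D is a leaf — visit D.
    Visit F.
    At F: go right to G.
      At G: go left to C.
        At C: go left to B.
          At B: no left child.
          Visit B.
          At B: go right to P.
            P is a leaf — visit P.
        Visit C.
        At C: go right to Q.
          Q is a leaf — visit Q.
      Visit G.
      At G: no right child.

N E L H D F B P C Q G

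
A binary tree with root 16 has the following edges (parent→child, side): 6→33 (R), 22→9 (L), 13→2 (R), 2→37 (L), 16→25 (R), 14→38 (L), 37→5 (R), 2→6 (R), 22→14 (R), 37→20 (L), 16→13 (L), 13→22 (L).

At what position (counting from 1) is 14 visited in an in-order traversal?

4

In-order visits the left subtree, then the node, then the right subtree.
At 16: go left to 13.
  At 13: go left to 22.
    At 22: go left to 9.
      9 is a leaf — visit 9.
    Visit 22.
    At 22: go right to 14.
      At 14: go left to 38.
        38 is a leaf — visit 38.
      Visit 14.
      At 14: no right child.
  Visit 13.
  At 13: go right to 2.
    At 2: go left to 37.
      At 37: go left to 20.
        20 is a leaf — visit 20.
      Visit 37.
      At 37: go right to 5.
        5 is a leaf — visit 5.
    Visit 2.
    At 2: go right to 6.
      At 6: no left child.
      Visit 6.
      At 6: go right to 33.
        33 is a leaf — visit 33.
Visit 16.
At 16: go right to 25.
  25 is a leaf — visit 25.
Full in-order sequence: 9, 22, 38, 14, 13, 20, 37, 5, 2, 6, 33, 16, 25.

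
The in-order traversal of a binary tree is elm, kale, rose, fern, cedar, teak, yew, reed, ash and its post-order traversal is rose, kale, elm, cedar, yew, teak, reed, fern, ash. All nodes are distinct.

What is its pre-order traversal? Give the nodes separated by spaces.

ash fern elm kale rose reed teak cedar yew

The last element of post-order is the root; it splits in-order into left and right subtrees.
Root ash: left subtree has 8 nodes {elm, kale, rose, fern, cedar, teak, yew, reed}, right has 0 { }.
  Root fern: left subtree has 3 nodes {elm, kale, rose}, right has 4 {cedar, teak, yew, reed}.
    Root elm: left subtree has 0 nodes { }, right has 2 {kale, rose}.
      Root kale: left subtree has 0 nodes { }, right has 1 {rose}.
    Root reed: left subtree has 3 nodes {cedar, teak, yew}, right has 0 { }.
      Root teak: left subtree has 1 node {cedar}, right has 1 {yew}.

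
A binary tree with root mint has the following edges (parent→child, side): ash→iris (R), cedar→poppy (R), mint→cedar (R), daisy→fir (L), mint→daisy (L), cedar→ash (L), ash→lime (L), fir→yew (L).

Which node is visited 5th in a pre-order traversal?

Pre-order visits the node, then its left subtree, then its right subtree.
Visit mint.
At mint: go left to daisy.
  Visit daisy.
  At daisy: go left to fir.
    Visit fir.
    At fir: go left to yew.
      yew is a leaf — visit yew.
    At fir: no right child.
  At daisy: no right child.
At mint: go right to cedar.
  Visit cedar.
  At cedar: go left to ash.
    Visit ash.
    At ash: go left to lime.
      lime is a leaf — visit lime.
    At ash: go right to iris.
      iris is a leaf — visit iris.
  At cedar: go right to poppy.
    poppy is a leaf — visit poppy.
Full pre-order sequence: mint, daisy, fir, yew, cedar, ash, lime, iris, poppy.

cedar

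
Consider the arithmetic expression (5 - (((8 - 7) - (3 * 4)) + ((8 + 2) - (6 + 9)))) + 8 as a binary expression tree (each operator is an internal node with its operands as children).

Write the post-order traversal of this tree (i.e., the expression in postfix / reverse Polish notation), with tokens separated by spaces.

Post-order on an expression tree gives postfix notation: for each operator, emit left operand, right operand, then the operator.

5 8 7 - 3 4 * - 8 2 + 6 9 + - + - 8 +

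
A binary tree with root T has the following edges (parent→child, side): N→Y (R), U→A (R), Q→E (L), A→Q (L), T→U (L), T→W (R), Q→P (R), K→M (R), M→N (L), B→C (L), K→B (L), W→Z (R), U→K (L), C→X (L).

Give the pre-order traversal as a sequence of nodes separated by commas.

Pre-order visits the node, then its left subtree, then its right subtree.
Visit T.
At T: go left to U.
  Visit U.
  At U: go left to K.
    Visit K.
    At K: go left to B.
      Visit B.
      At B: go left to C.
        Visit C.
        At C: go left to X.
          X is a leaf — visit X.
        At C: no right child.
      At B: no right child.
    At K: go right to M.
      Visit M.
      At M: go left to N.
        Visit N.
        At N: no left child.
        At N: go right to Y.
          Y is a leaf — visit Y.
      At M: no right child.
  At U: go right to A.
    Visit A.
    At A: go left to Q.
      Visit Q.
      At Q: go left to E.
        E is a leaf — visit E.
      At Q: go right to P.
        P is a leaf — visit P.
    At A: no right child.
At T: go right to W.
  Visit W.
  At W: no left child.
  At W: go right to Z.
    Z is a leaf — visit Z.

T, U, K, B, C, X, M, N, Y, A, Q, E, P, W, Z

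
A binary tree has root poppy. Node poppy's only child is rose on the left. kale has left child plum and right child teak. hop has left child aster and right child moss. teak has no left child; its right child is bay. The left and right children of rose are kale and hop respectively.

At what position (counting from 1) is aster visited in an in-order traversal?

In-order visits the left subtree, then the node, then the right subtree.
At poppy: go left to rose.
  At rose: go left to kale.
    At kale: go left to plum.
      plum is a leaf — visit plum.
    Visit kale.
    At kale: go right to teak.
      At teak: no left child.
      Visit teak.
      At teak: go right to bay.
        bay is a leaf — visit bay.
  Visit rose.
  At rose: go right to hop.
    At hop: go left to aster.
      aster is a leaf — visit aster.
    Visit hop.
    At hop: go right to moss.
      moss is a leaf — visit moss.
Visit poppy.
At poppy: no right child.
Full in-order sequence: plum, kale, teak, bay, rose, aster, hop, moss, poppy.

6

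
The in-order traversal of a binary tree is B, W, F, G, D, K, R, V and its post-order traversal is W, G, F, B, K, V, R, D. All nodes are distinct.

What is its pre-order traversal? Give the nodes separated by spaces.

D B F W G R K V

The last element of post-order is the root; it splits in-order into left and right subtrees.
Root D: left subtree has 4 nodes {B, W, F, G}, right has 3 {K, R, V}.
  Root B: left subtree has 0 nodes { }, right has 3 {W, F, G}.
    Root F: left subtree has 1 node {W}, right has 1 {G}.
  Root R: left subtree has 1 node {K}, right has 1 {V}.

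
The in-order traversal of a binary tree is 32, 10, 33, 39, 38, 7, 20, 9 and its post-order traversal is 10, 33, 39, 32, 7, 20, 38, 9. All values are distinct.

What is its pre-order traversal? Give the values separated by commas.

The last element of post-order is the root; it splits in-order into left and right subtrees.
Root 9: left subtree has 7 nodes {32, 10, 33, 39, 38, 7, 20}, right has 0 { }.
  Root 38: left subtree has 4 nodes {32, 10, 33, 39}, right has 2 {7, 20}.
    Root 32: left subtree has 0 nodes { }, right has 3 {10, 33, 39}.
      Root 39: left subtree has 2 nodes {10, 33}, right has 0 { }.
        Root 33: left subtree has 1 node {10}, right has 0 { }.
    Root 20: left subtree has 1 node {7}, right has 0 { }.

9, 38, 32, 39, 33, 10, 20, 7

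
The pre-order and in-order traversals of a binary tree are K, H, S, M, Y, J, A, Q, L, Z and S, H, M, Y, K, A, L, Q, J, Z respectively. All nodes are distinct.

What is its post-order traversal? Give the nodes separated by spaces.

S Y M H L Q A Z J K

The first element of pre-order is the root; it splits in-order into left and right subtrees.
Root K: left subtree has 4 nodes {S, H, M, Y}, right has 5 {A, L, Q, J, Z}.
  Root H: left subtree has 1 node {S}, right has 2 {M, Y}.
    Root M: left subtree has 0 nodes { }, right has 1 {Y}.
  Root J: left subtree has 3 nodes {A, L, Q}, right has 1 {Z}.
    Root A: left subtree has 0 nodes { }, right has 2 {L, Q}.
      Root Q: left subtree has 1 node {L}, right has 0 { }.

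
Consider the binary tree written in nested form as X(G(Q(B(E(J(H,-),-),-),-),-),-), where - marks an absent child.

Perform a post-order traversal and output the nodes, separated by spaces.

Post-order visits the left subtree, then the right subtree, then the node.
At X: go left to G.
  At G: go left to Q.
    At Q: go left to B.
      At B: go left to E.
        At E: go left to J.
          At J: go left to H.
            H is a leaf — visit H.
          At J: no right child.
          Visit J.
        At E: no right child.
        Visit E.
      At B: no right child.
      Visit B.
    At Q: no right child.
    Visit Q.
  At G: no right child.
  Visit G.
At X: no right child.
Visit X.

H J E B Q G X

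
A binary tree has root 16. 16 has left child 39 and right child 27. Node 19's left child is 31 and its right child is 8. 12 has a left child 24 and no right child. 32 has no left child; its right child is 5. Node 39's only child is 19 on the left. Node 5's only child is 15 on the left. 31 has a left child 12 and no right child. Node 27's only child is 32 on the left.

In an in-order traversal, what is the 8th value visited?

In-order visits the left subtree, then the node, then the right subtree.
At 16: go left to 39.
  At 39: go left to 19.
    At 19: go left to 31.
      At 31: go left to 12.
        At 12: go left to 24.
          24 is a leaf — visit 24.
        Visit 12.
        At 12: no right child.
      Visit 31.
      At 31: no right child.
    Visit 19.
    At 19: go right to 8.
      8 is a leaf — visit 8.
  Visit 39.
  At 39: no right child.
Visit 16.
At 16: go right to 27.
  At 27: go left to 32.
    At 32: no left child.
    Visit 32.
    At 32: go right to 5.
      At 5: go left to 15.
        15 is a leaf — visit 15.
      Visit 5.
      At 5: no right child.
  Visit 27.
  At 27: no right child.
Full in-order sequence: 24, 12, 31, 19, 8, 39, 16, 32, 15, 5, 27.

32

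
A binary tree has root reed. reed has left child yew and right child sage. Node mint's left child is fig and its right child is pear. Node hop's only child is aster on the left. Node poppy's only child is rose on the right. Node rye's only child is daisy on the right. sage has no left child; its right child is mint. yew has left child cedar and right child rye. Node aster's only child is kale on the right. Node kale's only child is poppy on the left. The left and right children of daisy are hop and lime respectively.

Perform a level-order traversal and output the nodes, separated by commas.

reed, yew, sage, cedar, rye, mint, daisy, fig, pear, hop, lime, aster, kale, poppy, rose

Level-order visits nodes level by level from the root, left to right within each level.
Level 0: reed
Level 1: yew, sage
Level 2: cedar, rye, mint
Level 3: daisy, fig, pear
Level 4: hop, lime
Level 5: aster
Level 6: kale
Level 7: poppy
Level 8: rose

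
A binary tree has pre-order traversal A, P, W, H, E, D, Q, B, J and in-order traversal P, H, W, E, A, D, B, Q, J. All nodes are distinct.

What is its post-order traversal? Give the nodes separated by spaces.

The first element of pre-order is the root; it splits in-order into left and right subtrees.
Root A: left subtree has 4 nodes {P, H, W, E}, right has 4 {D, B, Q, J}.
  Root P: left subtree has 0 nodes { }, right has 3 {H, W, E}.
    Root W: left subtree has 1 node {H}, right has 1 {E}.
  Root D: left subtree has 0 nodes { }, right has 3 {B, Q, J}.
    Root Q: left subtree has 1 node {B}, right has 1 {J}.

H E W P B J Q D A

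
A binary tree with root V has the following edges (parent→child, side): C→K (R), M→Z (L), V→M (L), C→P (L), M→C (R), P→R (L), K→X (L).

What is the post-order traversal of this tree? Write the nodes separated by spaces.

Z R P X K C M V

Post-order visits the left subtree, then the right subtree, then the node.
At V: go left to M.
  At M: go left to Z.
    Z is a leaf — visit Z.
  At M: go right to C.
    At C: go left to P.
      At P: go left to R.
        R is a leaf — visit R.
      At P: no right child.
      Visit P.
    At C: go right to K.
      At K: go left to X.
        X is a leaf — visit X.
      At K: no right child.
      Visit K.
    Visit C.
  Visit M.
At V: no right child.
Visit V.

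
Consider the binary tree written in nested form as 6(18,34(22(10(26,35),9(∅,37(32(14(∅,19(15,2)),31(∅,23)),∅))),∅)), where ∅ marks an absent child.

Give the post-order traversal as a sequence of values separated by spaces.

18 26 35 10 15 2 19 14 23 31 32 37 9 22 34 6

Post-order visits the left subtree, then the right subtree, then the node.
At 6: go left to 18.
  18 is a leaf — visit 18.
At 6: go right to 34.
  At 34: go left to 22.
    At 22: go left to 10.
      At 10: go left to 26.
        26 is a leaf — visit 26.
      At 10: go right to 35.
        35 is a leaf — visit 35.
      Visit 10.
    At 22: go right to 9.
      At 9: no left child.
      At 9: go right to 37.
        At 37: go left to 32.
          At 32: go left to 14.
            At 14: no left child.
            At 14: go right to 19.
              At 19: go left to 15.
                15 is a leaf — visit 15.
              At 19: go right to 2.
                2 is a leaf — visit 2.
              Visit 19.
            Visit 14.
          At 32: go right to 31.
            At 31: no left child.
            At 31: go right to 23.
              23 is a leaf — visit 23.
            Visit 31.
          Visit 32.
        At 37: no right child.
        Visit 37.
      Visit 9.
    Visit 22.
  At 34: no right child.
  Visit 34.
Visit 6.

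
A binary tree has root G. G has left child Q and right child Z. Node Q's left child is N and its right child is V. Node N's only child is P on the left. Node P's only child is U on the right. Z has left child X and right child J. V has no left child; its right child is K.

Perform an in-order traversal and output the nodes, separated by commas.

P, U, N, Q, V, K, G, X, Z, J

In-order visits the left subtree, then the node, then the right subtree.
At G: go left to Q.
  At Q: go left to N.
    At N: go left to P.
      At P: no left child.
      Visit P.
      At P: go right to U.
        U is a leaf — visit U.
    Visit N.
    At N: no right child.
  Visit Q.
  At Q: go right to V.
    At V: no left child.
    Visit V.
    At V: go right to K.
      K is a leaf — visit K.
Visit G.
At G: go right to Z.
  At Z: go left to X.
    X is a leaf — visit X.
  Visit Z.
  At Z: go right to J.
    J is a leaf — visit J.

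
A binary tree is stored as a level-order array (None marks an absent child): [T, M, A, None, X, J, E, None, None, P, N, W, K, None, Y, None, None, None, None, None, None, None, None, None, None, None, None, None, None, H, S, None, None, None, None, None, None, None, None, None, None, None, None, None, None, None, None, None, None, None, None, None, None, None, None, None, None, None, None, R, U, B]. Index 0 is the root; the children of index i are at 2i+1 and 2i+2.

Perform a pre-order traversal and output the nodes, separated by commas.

T, M, X, P, N, A, J, W, K, E, Y, H, R, U, S, B

Pre-order visits the node, then its left subtree, then its right subtree.
Visit T.
At T: go left to M.
  Visit M.
  At M: no left child.
  At M: go right to X.
    Visit X.
    At X: go left to P.
      P is a leaf — visit P.
    At X: go right to N.
      N is a leaf — visit N.
At T: go right to A.
  Visit A.
  At A: go left to J.
    Visit J.
    At J: go left to W.
      W is a leaf — visit W.
    At J: go right to K.
      K is a leaf — visit K.
  At A: go right to E.
    Visit E.
    At E: no left child.
    At E: go right to Y.
      Visit Y.
      At Y: go left to H.
        Visit H.
        At H: go left to R.
          R is a leaf — visit R.
        At H: go right to U.
          U is a leaf — visit U.
      At Y: go right to S.
        Visit S.
        At S: go left to B.
          B is a leaf — visit B.
        At S: no right child.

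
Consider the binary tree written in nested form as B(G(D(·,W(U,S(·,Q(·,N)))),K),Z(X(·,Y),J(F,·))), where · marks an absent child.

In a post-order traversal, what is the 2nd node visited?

N

Post-order visits the left subtree, then the right subtree, then the node.
At B: go left to G.
  At G: go left to D.
    At D: no left child.
    At D: go right to W.
      At W: go left to U.
        U is a leaf — visit U.
      At W: go right to S.
        At S: no left child.
        At S: go right to Q.
          At Q: no left child.
          At Q: go right to N.
            N is a leaf — visit N.
          Visit Q.
        Visit S.
      Visit W.
    Visit D.
  At G: go right to K.
    K is a leaf — visit K.
  Visit G.
At B: go right to Z.
  At Z: go left to X.
    At X: no left child.
    At X: go right to Y.
      Y is a leaf — visit Y.
    Visit X.
  At Z: go right to J.
    At J: go left to F.
      F is a leaf — visit F.
    At J: no right child.
    Visit J.
  Visit Z.
Visit B.
Full post-order sequence: U, N, Q, S, W, D, K, G, Y, X, F, J, Z, B.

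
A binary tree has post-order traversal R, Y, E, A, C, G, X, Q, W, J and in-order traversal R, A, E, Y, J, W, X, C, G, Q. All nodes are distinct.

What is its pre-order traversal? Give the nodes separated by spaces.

The last element of post-order is the root; it splits in-order into left and right subtrees.
Root J: left subtree has 4 nodes {R, A, E, Y}, right has 5 {W, X, C, G, Q}.
  Root A: left subtree has 1 node {R}, right has 2 {E, Y}.
    Root E: left subtree has 0 nodes { }, right has 1 {Y}.
  Root W: left subtree has 0 nodes { }, right has 4 {X, C, G, Q}.
    Root Q: left subtree has 3 nodes {X, C, G}, right has 0 { }.
      Root X: left subtree has 0 nodes { }, right has 2 {C, G}.
        Root G: left subtree has 1 node {C}, right has 0 { }.

J A R E Y W Q X G C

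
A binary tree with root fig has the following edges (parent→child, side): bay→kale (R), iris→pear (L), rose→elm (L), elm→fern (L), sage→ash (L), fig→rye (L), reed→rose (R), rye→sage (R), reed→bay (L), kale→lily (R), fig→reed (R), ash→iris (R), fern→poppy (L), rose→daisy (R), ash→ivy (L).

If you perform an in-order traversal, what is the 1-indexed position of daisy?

16

In-order visits the left subtree, then the node, then the right subtree.
At fig: go left to rye.
  At rye: no left child.
  Visit rye.
  At rye: go right to sage.
    At sage: go left to ash.
      At ash: go left to ivy.
        ivy is a leaf — visit ivy.
      Visit ash.
      At ash: go right to iris.
        At iris: go left to pear.
          pear is a leaf — visit pear.
        Visit iris.
        At iris: no right child.
    Visit sage.
    At sage: no right child.
Visit fig.
At fig: go right to reed.
  At reed: go left to bay.
    At bay: no left child.
    Visit bay.
    At bay: go right to kale.
      At kale: no left child.
      Visit kale.
      At kale: go right to lily.
        lily is a leaf — visit lily.
  Visit reed.
  At reed: go right to rose.
    At rose: go left to elm.
      At elm: go left to fern.
        At fern: go left to poppy.
          poppy is a leaf — visit poppy.
        Visit fern.
        At fern: no right child.
      Visit elm.
      At elm: no right child.
    Visit rose.
    At rose: go right to daisy.
      daisy is a leaf — visit daisy.
Full in-order sequence: rye, ivy, ash, pear, iris, sage, fig, bay, kale, lily, reed, poppy, fern, elm, rose, daisy.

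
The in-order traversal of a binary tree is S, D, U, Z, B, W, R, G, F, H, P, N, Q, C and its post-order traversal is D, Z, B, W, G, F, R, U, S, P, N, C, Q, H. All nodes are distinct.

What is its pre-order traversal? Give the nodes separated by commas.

H, S, U, D, R, W, B, Z, F, G, Q, N, P, C

The last element of post-order is the root; it splits in-order into left and right subtrees.
Root H: left subtree has 9 nodes {S, D, U, Z, B, W, R, G, F}, right has 4 {P, N, Q, C}.
  Root S: left subtree has 0 nodes { }, right has 8 {D, U, Z, B, W, R, G, F}.
    Root U: left subtree has 1 node {D}, right has 6 {Z, B, W, R, G, F}.
      Root R: left subtree has 3 nodes {Z, B, W}, right has 2 {G, F}.
        Root W: left subtree has 2 nodes {Z, B}, right has 0 { }.
          Root B: left subtree has 1 node {Z}, right has 0 { }.
        Root F: left subtree has 1 node {G}, right has 0 { }.
  Root Q: left subtree has 2 nodes {P, N}, right has 1 {C}.
    Root N: left subtree has 1 node {P}, right has 0 { }.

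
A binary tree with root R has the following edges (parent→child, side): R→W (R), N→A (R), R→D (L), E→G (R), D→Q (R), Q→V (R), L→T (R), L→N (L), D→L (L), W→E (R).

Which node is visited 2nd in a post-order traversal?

N

Post-order visits the left subtree, then the right subtree, then the node.
At R: go left to D.
  At D: go left to L.
    At L: go left to N.
      At N: no left child.
      At N: go right to A.
        A is a leaf — visit A.
      Visit N.
    At L: go right to T.
      T is a leaf — visit T.
    Visit L.
  At D: go right to Q.
    At Q: no left child.
    At Q: go right to V.
      V is a leaf — visit V.
    Visit Q.
  Visit D.
At R: go right to W.
  At W: no left child.
  At W: go right to E.
    At E: no left child.
    At E: go right to G.
      G is a leaf — visit G.
    Visit E.
  Visit W.
Visit R.
Full post-order sequence: A, N, T, L, V, Q, D, G, E, W, R.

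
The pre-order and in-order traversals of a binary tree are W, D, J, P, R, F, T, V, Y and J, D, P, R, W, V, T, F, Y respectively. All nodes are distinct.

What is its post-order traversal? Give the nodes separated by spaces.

J R P D V T Y F W

The first element of pre-order is the root; it splits in-order into left and right subtrees.
Root W: left subtree has 4 nodes {J, D, P, R}, right has 4 {V, T, F, Y}.
  Root D: left subtree has 1 node {J}, right has 2 {P, R}.
    Root P: left subtree has 0 nodes { }, right has 1 {R}.
  Root F: left subtree has 2 nodes {V, T}, right has 1 {Y}.
    Root T: left subtree has 1 node {V}, right has 0 { }.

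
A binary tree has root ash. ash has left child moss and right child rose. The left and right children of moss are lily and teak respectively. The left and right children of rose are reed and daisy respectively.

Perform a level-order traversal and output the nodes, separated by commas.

ash, moss, rose, lily, teak, reed, daisy

Level-order visits nodes level by level from the root, left to right within each level.
Level 0: ash
Level 1: moss, rose
Level 2: lily, teak, reed, daisy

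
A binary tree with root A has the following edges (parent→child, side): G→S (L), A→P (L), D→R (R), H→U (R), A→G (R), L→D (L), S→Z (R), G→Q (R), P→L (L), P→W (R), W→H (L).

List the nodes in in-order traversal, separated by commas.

In-order visits the left subtree, then the node, then the right subtree.
At A: go left to P.
  At P: go left to L.
    At L: go left to D.
      At D: no left child.
      Visit D.
      At D: go right to R.
        R is a leaf — visit R.
    Visit L.
    At L: no right child.
  Visit P.
  At P: go right to W.
    At W: go left to H.
      At H: no left child.
      Visit H.
      At H: go right to U.
        U is a leaf — visit U.
    Visit W.
    At W: no right child.
Visit A.
At A: go right to G.
  At G: go left to S.
    At S: no left child.
    Visit S.
    At S: go right to Z.
      Z is a leaf — visit Z.
  Visit G.
  At G: go right to Q.
    Q is a leaf — visit Q.

D, R, L, P, H, U, W, A, S, Z, G, Q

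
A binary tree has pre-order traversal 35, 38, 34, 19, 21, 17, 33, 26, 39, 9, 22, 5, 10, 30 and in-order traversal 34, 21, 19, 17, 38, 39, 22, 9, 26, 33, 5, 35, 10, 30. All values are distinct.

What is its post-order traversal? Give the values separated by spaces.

The first element of pre-order is the root; it splits in-order into left and right subtrees.
Root 35: left subtree has 11 nodes {34, 21, 19, 17, 38, 39, 22, 9, 26, 33, 5}, right has 2 {10, 30}.
  Root 38: left subtree has 4 nodes {34, 21, 19, 17}, right has 6 {39, 22, 9, 26, 33, 5}.
    Root 34: left subtree has 0 nodes { }, right has 3 {21, 19, 17}.
      Root 19: left subtree has 1 node {21}, right has 1 {17}.
    Root 33: left subtree has 4 nodes {39, 22, 9, 26}, right has 1 {5}.
      Root 26: left subtree has 3 nodes {39, 22, 9}, right has 0 { }.
        Root 39: left subtree has 0 nodes { }, right has 2 {22, 9}.
          Root 9: left subtree has 1 node {22}, right has 0 { }.
  Root 10: left subtree has 0 nodes { }, right has 1 {30}.

21 17 19 34 22 9 39 26 5 33 38 30 10 35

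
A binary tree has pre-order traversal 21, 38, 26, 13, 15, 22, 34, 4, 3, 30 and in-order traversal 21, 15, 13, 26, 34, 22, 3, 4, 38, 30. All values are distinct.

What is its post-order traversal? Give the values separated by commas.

15, 13, 34, 3, 4, 22, 26, 30, 38, 21

The first element of pre-order is the root; it splits in-order into left and right subtrees.
Root 21: left subtree has 0 nodes { }, right has 9 {15, 13, 26, 34, 22, 3, 4, 38, 30}.
  Root 38: left subtree has 7 nodes {15, 13, 26, 34, 22, 3, 4}, right has 1 {30}.
    Root 26: left subtree has 2 nodes {15, 13}, right has 4 {34, 22, 3, 4}.
      Root 13: left subtree has 1 node {15}, right has 0 { }.
      Root 22: left subtree has 1 node {34}, right has 2 {3, 4}.
        Root 4: left subtree has 1 node {3}, right has 0 { }.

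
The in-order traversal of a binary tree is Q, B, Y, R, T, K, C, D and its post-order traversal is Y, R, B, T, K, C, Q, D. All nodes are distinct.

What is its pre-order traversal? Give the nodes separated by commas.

D, Q, C, K, T, B, R, Y

The last element of post-order is the root; it splits in-order into left and right subtrees.
Root D: left subtree has 7 nodes {Q, B, Y, R, T, K, C}, right has 0 { }.
  Root Q: left subtree has 0 nodes { }, right has 6 {B, Y, R, T, K, C}.
    Root C: left subtree has 5 nodes {B, Y, R, T, K}, right has 0 { }.
      Root K: left subtree has 4 nodes {B, Y, R, T}, right has 0 { }.
        Root T: left subtree has 3 nodes {B, Y, R}, right has 0 { }.
          Root B: left subtree has 0 nodes { }, right has 2 {Y, R}.
            Root R: left subtree has 1 node {Y}, right has 0 { }.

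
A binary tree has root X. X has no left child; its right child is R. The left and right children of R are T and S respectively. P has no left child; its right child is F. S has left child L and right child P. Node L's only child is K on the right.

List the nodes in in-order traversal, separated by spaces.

In-order visits the left subtree, then the node, then the right subtree.
At X: no left child.
Visit X.
At X: go right to R.
  At R: go left to T.
    T is a leaf — visit T.
  Visit R.
  At R: go right to S.
    At S: go left to L.
      At L: no left child.
      Visit L.
      At L: go right to K.
        K is a leaf — visit K.
    Visit S.
    At S: go right to P.
      At P: no left child.
      Visit P.
      At P: go right to F.
        F is a leaf — visit F.

X T R L K S P F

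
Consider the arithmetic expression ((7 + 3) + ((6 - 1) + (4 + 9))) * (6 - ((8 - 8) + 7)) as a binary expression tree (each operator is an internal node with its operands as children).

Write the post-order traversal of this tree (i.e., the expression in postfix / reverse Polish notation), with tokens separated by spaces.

7 3 + 6 1 - 4 9 + + + 6 8 8 - 7 + - *

Post-order on an expression tree gives postfix notation: for each operator, emit left operand, right operand, then the operator.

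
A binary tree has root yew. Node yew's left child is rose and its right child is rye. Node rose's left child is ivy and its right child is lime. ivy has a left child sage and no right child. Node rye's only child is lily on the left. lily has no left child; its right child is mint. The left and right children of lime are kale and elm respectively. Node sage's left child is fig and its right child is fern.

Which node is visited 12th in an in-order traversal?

In-order visits the left subtree, then the node, then the right subtree.
At yew: go left to rose.
  At rose: go left to ivy.
    At ivy: go left to sage.
      At sage: go left to fig.
        fig is a leaf — visit fig.
      Visit sage.
      At sage: go right to fern.
        fern is a leaf — visit fern.
    Visit ivy.
    At ivy: no right child.
  Visit rose.
  At rose: go right to lime.
    At lime: go left to kale.
      kale is a leaf — visit kale.
    Visit lime.
    At lime: go right to elm.
      elm is a leaf — visit elm.
Visit yew.
At yew: go right to rye.
  At rye: go left to lily.
    At lily: no left child.
    Visit lily.
    At lily: go right to mint.
      mint is a leaf — visit mint.
  Visit rye.
  At rye: no right child.
Full in-order sequence: fig, sage, fern, ivy, rose, kale, lime, elm, yew, lily, mint, rye.

rye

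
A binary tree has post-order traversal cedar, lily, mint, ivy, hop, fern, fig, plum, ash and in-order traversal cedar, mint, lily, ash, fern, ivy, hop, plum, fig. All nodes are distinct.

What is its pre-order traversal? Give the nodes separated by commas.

ash, mint, cedar, lily, plum, fern, hop, ivy, fig

The last element of post-order is the root; it splits in-order into left and right subtrees.
Root ash: left subtree has 3 nodes {cedar, mint, lily}, right has 5 {fern, ivy, hop, plum, fig}.
  Root mint: left subtree has 1 node {cedar}, right has 1 {lily}.
  Root plum: left subtree has 3 nodes {fern, ivy, hop}, right has 1 {fig}.
    Root fern: left subtree has 0 nodes { }, right has 2 {ivy, hop}.
      Root hop: left subtree has 1 node {ivy}, right has 0 { }.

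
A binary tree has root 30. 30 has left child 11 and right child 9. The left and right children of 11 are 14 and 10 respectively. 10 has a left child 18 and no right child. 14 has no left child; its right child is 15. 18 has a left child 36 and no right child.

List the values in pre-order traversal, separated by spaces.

Pre-order visits the node, then its left subtree, then its right subtree.
Visit 30.
At 30: go left to 11.
  Visit 11.
  At 11: go left to 14.
    Visit 14.
    At 14: no left child.
    At 14: go right to 15.
      15 is a leaf — visit 15.
  At 11: go right to 10.
    Visit 10.
    At 10: go left to 18.
      Visit 18.
      At 18: go left to 36.
        36 is a leaf — visit 36.
      At 18: no right child.
    At 10: no right child.
At 30: go right to 9.
  9 is a leaf — visit 9.

30 11 14 15 10 18 36 9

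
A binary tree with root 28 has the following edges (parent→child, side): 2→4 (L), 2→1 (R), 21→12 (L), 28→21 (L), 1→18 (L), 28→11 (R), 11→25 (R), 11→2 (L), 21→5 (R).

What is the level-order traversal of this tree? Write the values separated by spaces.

Level-order visits nodes level by level from the root, left to right within each level.
Level 0: 28
Level 1: 21, 11
Level 2: 12, 5, 2, 25
Level 3: 4, 1
Level 4: 18

28 21 11 12 5 2 25 4 1 18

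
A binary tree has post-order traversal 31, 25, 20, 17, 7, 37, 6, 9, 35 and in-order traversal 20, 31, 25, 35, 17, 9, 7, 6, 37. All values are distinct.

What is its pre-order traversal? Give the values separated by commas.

35, 20, 25, 31, 9, 17, 6, 7, 37

The last element of post-order is the root; it splits in-order into left and right subtrees.
Root 35: left subtree has 3 nodes {20, 31, 25}, right has 5 {17, 9, 7, 6, 37}.
  Root 20: left subtree has 0 nodes { }, right has 2 {31, 25}.
    Root 25: left subtree has 1 node {31}, right has 0 { }.
  Root 9: left subtree has 1 node {17}, right has 3 {7, 6, 37}.
    Root 6: left subtree has 1 node {7}, right has 1 {37}.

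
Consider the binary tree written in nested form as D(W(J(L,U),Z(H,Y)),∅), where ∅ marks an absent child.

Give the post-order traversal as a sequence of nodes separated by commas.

L, U, J, H, Y, Z, W, D

Post-order visits the left subtree, then the right subtree, then the node.
At D: go left to W.
  At W: go left to J.
    At J: go left to L.
      L is a leaf — visit L.
    At J: go right to U.
      U is a leaf — visit U.
    Visit J.
  At W: go right to Z.
    At Z: go left to H.
      H is a leaf — visit H.
    At Z: go right to Y.
      Y is a leaf — visit Y.
    Visit Z.
  Visit W.
At D: no right child.
Visit D.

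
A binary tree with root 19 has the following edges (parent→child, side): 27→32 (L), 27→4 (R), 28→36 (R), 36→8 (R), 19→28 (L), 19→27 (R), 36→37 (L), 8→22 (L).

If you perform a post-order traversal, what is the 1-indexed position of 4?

7

Post-order visits the left subtree, then the right subtree, then the node.
At 19: go left to 28.
  At 28: no left child.
  At 28: go right to 36.
    At 36: go left to 37.
      37 is a leaf — visit 37.
    At 36: go right to 8.
      At 8: go left to 22.
        22 is a leaf — visit 22.
      At 8: no right child.
      Visit 8.
    Visit 36.
  Visit 28.
At 19: go right to 27.
  At 27: go left to 32.
    32 is a leaf — visit 32.
  At 27: go right to 4.
    4 is a leaf — visit 4.
  Visit 27.
Visit 19.
Full post-order sequence: 37, 22, 8, 36, 28, 32, 4, 27, 19.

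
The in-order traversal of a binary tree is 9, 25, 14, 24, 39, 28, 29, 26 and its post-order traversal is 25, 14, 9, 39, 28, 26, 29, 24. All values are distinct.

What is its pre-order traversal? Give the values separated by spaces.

The last element of post-order is the root; it splits in-order into left and right subtrees.
Root 24: left subtree has 3 nodes {9, 25, 14}, right has 4 {39, 28, 29, 26}.
  Root 9: left subtree has 0 nodes { }, right has 2 {25, 14}.
    Root 14: left subtree has 1 node {25}, right has 0 { }.
  Root 29: left subtree has 2 nodes {39, 28}, right has 1 {26}.
    Root 28: left subtree has 1 node {39}, right has 0 { }.

24 9 14 25 29 28 39 26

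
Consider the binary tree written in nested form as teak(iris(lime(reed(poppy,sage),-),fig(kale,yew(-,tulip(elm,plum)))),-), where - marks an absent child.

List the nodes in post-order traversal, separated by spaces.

Post-order visits the left subtree, then the right subtree, then the node.
At teak: go left to iris.
  At iris: go left to lime.
    At lime: go left to reed.
      At reed: go left to poppy.
        poppy is a leaf — visit poppy.
      At reed: go right to sage.
        sage is a leaf — visit sage.
      Visit reed.
    At lime: no right child.
    Visit lime.
  At iris: go right to fig.
    At fig: go left to kale.
      kale is a leaf — visit kale.
    At fig: go right to yew.
      At yew: no left child.
      At yew: go right to tulip.
        At tulip: go left to elm.
          elm is a leaf — visit elm.
        At tulip: go right to plum.
          plum is a leaf — visit plum.
        Visit tulip.
      Visit yew.
    Visit fig.
  Visit iris.
At teak: no right child.
Visit teak.

poppy sage reed lime kale elm plum tulip yew fig iris teak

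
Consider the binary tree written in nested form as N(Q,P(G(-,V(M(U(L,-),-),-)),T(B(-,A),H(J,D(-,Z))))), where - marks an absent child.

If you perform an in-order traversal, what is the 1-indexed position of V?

In-order visits the left subtree, then the node, then the right subtree.
At N: go left to Q.
  Q is a leaf — visit Q.
Visit N.
At N: go right to P.
  At P: go left to G.
    At G: no left child.
    Visit G.
    At G: go right to V.
      At V: go left to M.
        At M: go left to U.
          At U: go left to L.
            L is a leaf — visit L.
          Visit U.
          At U: no right child.
        Visit M.
        At M: no right child.
      Visit V.
      At V: no right child.
  Visit P.
  At P: go right to T.
    At T: go left to B.
      At B: no left child.
      Visit B.
      At B: go right to A.
        A is a leaf — visit A.
    Visit T.
    At T: go right to H.
      At H: go left to J.
        J is a leaf — visit J.
      Visit H.
      At H: go right to D.
        At D: no left child.
        Visit D.
        At D: go right to Z.
          Z is a leaf — visit Z.
Full in-order sequence: Q, N, G, L, U, M, V, P, B, A, T, J, H, D, Z.

7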